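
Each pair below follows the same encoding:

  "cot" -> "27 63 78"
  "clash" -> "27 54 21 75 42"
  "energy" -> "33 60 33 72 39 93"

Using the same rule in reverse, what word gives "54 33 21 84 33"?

c(#3)→27 and o(#15)→63: differences scale by 3, so n = 3·pos + 18. Each letter becomes 3×(its alphabet position, a=1..z=26) + 18.
Decoding 54 33 21 84 33: 54→(54−18)÷3=12=l, 33→(33−18)÷3=5=e, 21→(21−18)÷3=1=a, 84→(84−18)÷3=22=v, 33→(33−18)÷3=5=e.

leave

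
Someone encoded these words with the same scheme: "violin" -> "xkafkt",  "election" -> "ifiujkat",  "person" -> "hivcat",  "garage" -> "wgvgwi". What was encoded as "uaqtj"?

count

v(21)→x(23) and i(8)→k(10) fit y≡7x+6 (mod 26); the inverse of 7 mod 26 is 15. Each letter's alphabet position (a=0..z=25) is mapped through 7·x+6 mod 26 — an affine cipher.
Decoding uaqtj: u(20)→15·(20−6)≡2=c; a(0)→15·(0−6)≡14=o; q(16)→15·(16−6)≡20=u; t(19)→15·(19−6)≡13=n; j(9)→15·(9−6)≡19=t (all mod 26).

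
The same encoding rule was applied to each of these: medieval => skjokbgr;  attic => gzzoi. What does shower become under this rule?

ynuckx

Compare letters: m→s is +6, e→k is +6, d→j is +6 — a constant shift. This is a Caesar cipher with shift 6.
On shower: s+6=y, h+6=n, o+6=u, w+6=c, e+6=k, r+6=x.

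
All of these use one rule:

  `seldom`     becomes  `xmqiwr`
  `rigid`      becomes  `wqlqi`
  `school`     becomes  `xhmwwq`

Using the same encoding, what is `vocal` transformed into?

The shift depends on letter class: consonant s→x is +5, but vowel e→m is +8. Two shifts are in play — +8 for a/e/i/o/u, +5 for every other letter.
Applying it to vocal: v(cons)+5=a, o(vowel)+8=w, c(cons)+5=h, a(vowel)+8=i, l(cons)+5=q.

awhiq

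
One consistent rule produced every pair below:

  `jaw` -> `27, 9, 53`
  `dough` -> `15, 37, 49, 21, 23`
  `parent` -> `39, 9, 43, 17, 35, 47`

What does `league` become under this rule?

j(#10)→27 and a(#1)→9: differences scale by 2, so n = 2·pos + 7. Each letter becomes 2×(its alphabet position, a=1..z=26) + 7.
Applying it to league: l=12→31, e=5→17, a=1→9, g=7→21, u=21→49, e=5→17.

31, 17, 9, 21, 49, 17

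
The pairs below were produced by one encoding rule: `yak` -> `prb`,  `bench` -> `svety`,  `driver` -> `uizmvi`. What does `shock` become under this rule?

Compare letters: y→p is +17, a→r is +17, k→b is +17 — a constant shift. It's a constant shift of +17 (ROT17).
For shock: s+17=j, h+17=y, o+17=f, c+17=t, k+17=b.

jyftb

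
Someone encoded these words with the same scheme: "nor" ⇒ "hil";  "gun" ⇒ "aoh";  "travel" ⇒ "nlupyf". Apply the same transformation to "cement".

wygyhn

Every letter moves 20 places later in the alphabet, wrapping around z→a.
On cement: c+20=w, e+20=y, m+20=g, e+20=y, n+20=h, t+20=n.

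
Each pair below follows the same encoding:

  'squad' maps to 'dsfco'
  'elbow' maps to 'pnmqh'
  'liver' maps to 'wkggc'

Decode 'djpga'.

sheep

Shifts by position in squad: pos 0: s→d (+11), pos 1: q→s (+2), pos 2: u→f (+11), pos 3: a→c (+2) — repeating every 2. It's a Vigenère-style cipher with numeric key [11,2]: position i shifts by key[i mod 2].
Reversing it on djpga: d−11=s, j−2=h, p−11=e, g−2=e, a−11=p.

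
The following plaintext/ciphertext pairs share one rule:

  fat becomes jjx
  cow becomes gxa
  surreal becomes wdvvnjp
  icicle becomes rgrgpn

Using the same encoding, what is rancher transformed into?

vjrglnv

Vowels shift forward by 9 and consonants shift forward by 4.
On rancher: r(cons)+4=v, a(vowel)+9=j, n(cons)+4=r, c(cons)+4=g, h(cons)+4=l, e(vowel)+9=n, r(cons)+4=v.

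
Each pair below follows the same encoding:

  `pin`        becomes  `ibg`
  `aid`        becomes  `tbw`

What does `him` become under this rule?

abf

This is a Caesar cipher with shift 19.
For him: h+19=a, i+19=b, m+19=f.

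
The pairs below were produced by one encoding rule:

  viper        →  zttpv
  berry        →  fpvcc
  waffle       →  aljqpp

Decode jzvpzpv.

forever

Shifts by position in viper: pos 0: v→z (+4), pos 1: i→t (+11), pos 2: p→t (+4), pos 3: e→p (+11) — repeating every 2. It's a Vigenère-style cipher with numeric key [4,11]: position i shifts by key[i mod 2].
Decoding jzvpzpv: j−4=f, z−11=o, v−4=r, p−11=e, z−4=v, p−11=e, v−4=r.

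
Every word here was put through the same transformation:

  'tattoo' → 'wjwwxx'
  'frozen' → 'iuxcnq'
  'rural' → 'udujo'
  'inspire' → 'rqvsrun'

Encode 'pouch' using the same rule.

The shift depends on letter class: consonant t→w is +3, but vowel a→j is +9. Two shifts are in play — +9 for a/e/i/o/u, +3 for every other letter.
On pouch: p(cons)+3=s, o(vowel)+9=x, u(vowel)+9=d, c(cons)+3=f, h(cons)+3=k.

sxdfk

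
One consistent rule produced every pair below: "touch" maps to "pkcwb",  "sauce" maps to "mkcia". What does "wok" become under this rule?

swe

The output letters match the input read backwards, each shifted +8: touch reversed is hcuot. The word is reversed, then every letter is shifted forward by 8.
Applying it to wok: reverse → kow; then shift: k+8=s, o+8=w, w+8=e.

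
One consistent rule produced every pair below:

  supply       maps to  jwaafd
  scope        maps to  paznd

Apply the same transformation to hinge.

The output letters match the input read backwards, each shifted +11: supply reversed is ylppus. Read the word backwards and shift each letter +11.
Applying it to hinge: reverse → egnih; then shift: e+11=p, g+11=r, n+11=y, i+11=t, h+11=s.

pryts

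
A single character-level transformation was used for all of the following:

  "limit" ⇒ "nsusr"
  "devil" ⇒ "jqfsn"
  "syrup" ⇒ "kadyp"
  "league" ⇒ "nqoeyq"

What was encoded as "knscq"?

l(11)→n(13) and i(8)→s(18) fit y≡7x+14 (mod 26); the inverse of 7 mod 26 is 15. Treating letters as 0–25, the rule is x ↦ 7x + 14 (mod 26).
Undoing it on knscq: k(10)→15·(10−14)≡18=s; n(13)→15·(13−14)≡11=l; s(18)→15·(18−14)≡8=i; c(2)→15·(2−14)≡2=c; q(16)→15·(16−14)≡4=e (all mod 26).

slice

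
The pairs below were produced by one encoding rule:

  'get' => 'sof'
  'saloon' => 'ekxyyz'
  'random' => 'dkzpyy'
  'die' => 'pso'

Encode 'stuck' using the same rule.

The rule splits by letter class: vowels +10, consonants +12.
Applying it to stuck: s(cons)+12=e, t(cons)+12=f, u(vowel)+10=e, c(cons)+12=o, k(cons)+12=w.

efeow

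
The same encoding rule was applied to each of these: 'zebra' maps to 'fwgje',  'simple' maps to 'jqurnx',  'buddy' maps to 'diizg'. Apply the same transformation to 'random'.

rtisfw

The output letters match the input read backwards, each shifted +5: zebra reversed is arbez. Two steps: reverse the string, then apply a Caesar shift of +5.
For random: reverse → modnar; then shift: m+5=r, o+5=t, d+5=i, n+5=s, a+5=f, r+5=w.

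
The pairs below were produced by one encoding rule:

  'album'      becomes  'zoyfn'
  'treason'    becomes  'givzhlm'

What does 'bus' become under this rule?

yfh

Letters are reflected about the middle of the alphabet (position → 25−position): Atbash.
For bus: b↔y, u↔f, s↔h.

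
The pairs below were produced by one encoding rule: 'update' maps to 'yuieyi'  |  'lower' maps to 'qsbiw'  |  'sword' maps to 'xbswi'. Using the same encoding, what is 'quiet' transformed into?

Vowels shift forward by 4 and consonants shift forward by 5.
For quiet: q(cons)+5=v, u(vowel)+4=y, i(vowel)+4=m, e(vowel)+4=i, t(cons)+5=y.

vymiy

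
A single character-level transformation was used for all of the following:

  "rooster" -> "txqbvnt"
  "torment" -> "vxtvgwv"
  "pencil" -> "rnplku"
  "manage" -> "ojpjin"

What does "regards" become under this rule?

tnijtmu

Shifts by position in rooster: pos 0: r→t (+2), pos 1: o→x (+9), pos 2: o→q (+2), pos 3: s→b (+9) — repeating every 2. The shifts repeat in a cycle of length 2: positions 0,1,… shift by +2, +9, then the pattern repeats.
For regards: r+2=t, e+9=n, g+2=i, a+9=j, r+2=t, d+9=m, s+2=u.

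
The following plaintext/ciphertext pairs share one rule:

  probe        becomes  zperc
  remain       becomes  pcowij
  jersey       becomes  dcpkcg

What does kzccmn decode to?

p(15)→z(25) and r(17)→p(15) fit y≡21x+22 (mod 26); the inverse of 21 mod 26 is 5. This is an affine cipher: with a=0,…,z=25, each position x becomes (21x+22) mod 26.
Reversing it on kzccmn: k(10)→5·(10−22)≡18=s; z(25)→5·(25−22)≡15=p; c(2)→5·(2−22)≡4=e; c(2)→5·(2−22)≡4=e; m(12)→5·(12−22)≡2=c; n(13)→5·(13−22)≡7=h (all mod 26).

speech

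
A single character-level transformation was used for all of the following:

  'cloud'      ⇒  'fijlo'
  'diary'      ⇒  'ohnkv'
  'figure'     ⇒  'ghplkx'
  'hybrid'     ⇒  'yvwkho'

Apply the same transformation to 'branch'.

wknafy

Each letter's alphabet position (a=0..z=25) is mapped through 9·x+13 mod 26 — an affine cipher.
Applying it to branch: b(1)→9·1+13≡22=w; r(17)→9·17+13≡10=k; a(0)→9·0+13≡13=n; n(13)→9·13+13≡0=a; c(2)→9·2+13≡5=f; h(7)→9·7+13≡24=y (all mod 26).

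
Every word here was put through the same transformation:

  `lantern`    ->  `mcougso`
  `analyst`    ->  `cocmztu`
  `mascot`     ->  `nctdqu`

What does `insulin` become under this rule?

kotwmko

The rule splits by letter class: vowels +2, consonants +1.
For insulin: i(vowel)+2=k, n(cons)+1=o, s(cons)+1=t, u(vowel)+2=w, l(cons)+1=m, i(vowel)+2=k, n(cons)+1=o.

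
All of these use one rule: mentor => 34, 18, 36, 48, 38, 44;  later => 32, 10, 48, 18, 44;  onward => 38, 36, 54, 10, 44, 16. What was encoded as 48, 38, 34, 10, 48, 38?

With a=1..z=26, the number is 2·pos + 8.
Undoing it on 48, 38, 34, 10, 48, 38: 48→(48−8)÷2=20=t, 38→(38−8)÷2=15=o, 34→(34−8)÷2=13=m, 10→(10−8)÷2=1=a, 48→(48−8)÷2=20=t, 38→(38−8)÷2=15=o.

tomato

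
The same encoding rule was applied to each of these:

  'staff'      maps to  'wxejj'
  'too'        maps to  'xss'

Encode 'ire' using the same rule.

mvi

Compare letters: s→w is +4, t→x is +4, a→e is +4 — a constant shift. Every letter moves 4 places later in the alphabet, wrapping around z→a.
On ire: i+4=m, r+4=v, e+4=i.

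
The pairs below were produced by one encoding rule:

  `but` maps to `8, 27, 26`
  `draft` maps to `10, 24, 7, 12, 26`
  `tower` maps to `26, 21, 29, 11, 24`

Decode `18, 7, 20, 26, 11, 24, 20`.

lantern

Letters become their 1-based position plus 6 (so a→7, b→8, …).
Undoing it on 18, 7, 20, 26, 11, 24, 20: 18→(18−6)÷1=12=l, 7→(7−6)÷1=1=a, 20→(20−6)÷1=14=n, 26→(26−6)÷1=20=t, 11→(11−6)÷1=5=e, 24→(24−6)÷1=18=r, 20→(20−6)÷1=14=n.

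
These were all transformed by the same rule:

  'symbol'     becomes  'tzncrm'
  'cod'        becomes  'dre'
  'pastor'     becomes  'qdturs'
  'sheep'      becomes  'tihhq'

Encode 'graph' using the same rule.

hsdqi

The shift depends on letter class: consonant s→t is +1, but vowel o→r is +3. Two shifts are in play — +3 for a/e/i/o/u, +1 for every other letter.
Applying it to graph: g(cons)+1=h, r(cons)+1=s, a(vowel)+3=d, p(cons)+1=q, h(cons)+1=i.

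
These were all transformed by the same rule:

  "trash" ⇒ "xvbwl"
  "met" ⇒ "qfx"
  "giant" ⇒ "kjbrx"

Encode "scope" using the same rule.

The shift depends on letter class: consonant t→x is +4, but vowel a→b is +1. The rule splits by letter class: vowels +1, consonants +4.
For scope: s(cons)+4=w, c(cons)+4=g, o(vowel)+1=p, p(cons)+4=t, e(vowel)+1=f.

wgptf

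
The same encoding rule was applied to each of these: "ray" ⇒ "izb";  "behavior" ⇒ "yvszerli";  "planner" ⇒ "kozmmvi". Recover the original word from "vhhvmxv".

essence

Each pair mirrors across the alphabet (r↔i, a↔z, y↔b): positions sum to 25. Letters are reflected about the middle of the alphabet (position → 25−position): Atbash.
Reversing it on vhhvmxv: v↔e, h↔s, h↔s, v↔e, m↔n, x↔c, v↔e.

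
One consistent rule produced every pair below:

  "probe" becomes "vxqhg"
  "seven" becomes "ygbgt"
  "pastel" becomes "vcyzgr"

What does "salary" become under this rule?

ycrcxe

The shift depends on letter class: consonant p→v is +6, but vowel o→q is +2. Two shifts are in play — +2 for a/e/i/o/u, +6 for every other letter.
On salary: s(cons)+6=y, a(vowel)+2=c, l(cons)+6=r, a(vowel)+2=c, r(cons)+6=x, y(cons)+6=e.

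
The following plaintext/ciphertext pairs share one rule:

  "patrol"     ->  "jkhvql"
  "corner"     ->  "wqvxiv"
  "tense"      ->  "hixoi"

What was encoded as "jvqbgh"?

p(15)→j(9) and a(0)→k(10) fit y≡19x+10 (mod 26); the inverse of 19 mod 26 is 11. Treating letters as 0–25, the rule is x ↦ 19x + 10 (mod 26).
Decoding jvqbgh: j(9)→11·(9−10)≡15=p; v(21)→11·(21−10)≡17=r; q(16)→11·(16−10)≡14=o; b(1)→11·(1−10)≡5=f; g(6)→11·(6−10)≡8=i; h(7)→11·(7−10)≡19=t (all mod 26).

profit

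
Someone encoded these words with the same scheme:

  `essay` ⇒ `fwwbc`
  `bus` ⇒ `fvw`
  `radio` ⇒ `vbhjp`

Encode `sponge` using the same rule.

wtprkf

Vowels shift forward by 1 and consonants shift forward by 4.
For sponge: s(cons)+4=w, p(cons)+4=t, o(vowel)+1=p, n(cons)+4=r, g(cons)+4=k, e(vowel)+1=f.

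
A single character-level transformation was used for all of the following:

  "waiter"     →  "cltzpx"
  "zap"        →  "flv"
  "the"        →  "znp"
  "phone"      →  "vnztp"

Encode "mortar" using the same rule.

The shift depends on letter class: consonant w→c is +6, but vowel a→l is +11. Two shifts are in play — +11 for a/e/i/o/u, +6 for every other letter.
On mortar: m(cons)+6=s, o(vowel)+11=z, r(cons)+6=x, t(cons)+6=z, a(vowel)+11=l, r(cons)+6=x.

szxzlx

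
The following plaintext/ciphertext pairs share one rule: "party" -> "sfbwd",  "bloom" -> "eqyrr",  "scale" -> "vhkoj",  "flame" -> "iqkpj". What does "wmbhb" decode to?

A repeating key of period 3 is used — shifts +3, +5, +10 over and over.
Decoding wmbhb: w−3=t, m−5=h, b−10=r, h−3=e, b−5=w.

threw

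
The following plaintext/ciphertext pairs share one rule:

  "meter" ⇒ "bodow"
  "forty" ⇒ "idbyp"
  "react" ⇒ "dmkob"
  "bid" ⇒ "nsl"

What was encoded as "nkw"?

The output letters match the input read backwards, each shifted +10: meter reversed is retem. The word is reversed, then every letter is shifted forward by 10.
Decoding nkw: shift back: n−10=d, k−10=a, w−10=m → dam; then reverse → mad.

mad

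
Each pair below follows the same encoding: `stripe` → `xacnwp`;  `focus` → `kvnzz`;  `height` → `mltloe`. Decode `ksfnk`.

fluid

Shifts by position in stripe: pos 0: s→x (+5), pos 1: t→a (+7), pos 2: r→c (+11), pos 3: i→n (+5), pos 4: p→w (+7), pos 5: e→p (+11) — repeating every 3. It's a Vigenère-style cipher with numeric key [5,7,11]: position i shifts by key[i mod 3].
Reversing it on ksfnk: k−5=f, s−7=l, f−11=u, n−5=i, k−7=d.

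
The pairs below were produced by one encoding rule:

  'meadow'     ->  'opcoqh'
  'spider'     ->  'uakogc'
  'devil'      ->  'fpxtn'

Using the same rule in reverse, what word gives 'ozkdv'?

moist

Shifts by position in meadow: pos 0: m→o (+2), pos 1: e→p (+11), pos 2: a→c (+2), pos 3: d→o (+11) — repeating every 2. A repeating key of period 2 is used — shifts +2, +11 over and over.
Reversing it on ozkdv: o−2=m, z−11=o, k−2=i, d−11=s, v−2=t.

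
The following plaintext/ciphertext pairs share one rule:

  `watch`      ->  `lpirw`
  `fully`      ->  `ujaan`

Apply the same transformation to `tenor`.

Compare letters: w→l is +15, a→p is +15, t→i is +15 — a constant shift. Every letter moves 15 places later in the alphabet, wrapping around z→a.
On tenor: t+15=i, e+15=t, n+15=c, o+15=d, r+15=g.

itcdg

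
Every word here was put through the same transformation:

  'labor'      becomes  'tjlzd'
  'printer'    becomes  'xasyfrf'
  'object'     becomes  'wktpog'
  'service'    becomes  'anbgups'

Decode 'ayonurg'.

species

In labor: l→t is +8, a→j is +9, b→l is +10, o→z is +11 — the shift increases by 1 each position. Each letter shifts forward by (position + 8), i.e. 8, 9, 10, … — the shift grows by one for each successive letter.
Reversing it on ayonurg: a−8=s, y−9=p, o−10=e, n−11=c, u−12=i, r−13=e, g−14=s.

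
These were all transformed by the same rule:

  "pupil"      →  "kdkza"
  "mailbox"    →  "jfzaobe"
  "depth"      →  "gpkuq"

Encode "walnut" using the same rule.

vfasdu

Treating letters as 0–25, the rule is x ↦ 9x + 5 (mod 26).
On walnut: w(22)→9·22+5≡21=v; a(0)→9·0+5≡5=f; l(11)→9·11+5≡0=a; n(13)→9·13+5≡18=s; u(20)→9·20+5≡3=d; t(19)→9·19+5≡20=u (all mod 26).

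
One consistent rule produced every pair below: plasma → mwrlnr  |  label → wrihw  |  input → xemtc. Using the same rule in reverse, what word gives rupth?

p(15)→m(12) and l(11)→w(22) fit y≡17x+17 (mod 26); the inverse of 17 mod 26 is 23. Each letter's alphabet position (a=0..z=25) is mapped through 17·x+17 mod 26 — an affine cipher.
Undoing it on rupth: r(17)→23·(17−17)≡0=a; u(20)→23·(20−17)≡17=r; p(15)→23·(15−17)≡6=g; t(19)→23·(19−17)≡20=u; h(7)→23·(7−17)≡4=e (all mod 26).

argue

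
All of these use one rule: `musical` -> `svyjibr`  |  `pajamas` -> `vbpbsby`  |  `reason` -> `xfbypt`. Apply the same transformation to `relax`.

xfrbd

The shift depends on letter class: consonant m→s is +6, but vowel u→v is +1. Two shifts are in play — +1 for a/e/i/o/u, +6 for every other letter.
For relax: r(cons)+6=x, e(vowel)+1=f, l(cons)+6=r, a(vowel)+1=b, x(cons)+6=d.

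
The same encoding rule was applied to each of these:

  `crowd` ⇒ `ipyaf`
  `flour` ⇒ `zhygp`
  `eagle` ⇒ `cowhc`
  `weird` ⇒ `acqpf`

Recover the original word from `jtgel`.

thumb

Each letter's alphabet position (a=0..z=25) is mapped through 23·x+14 mod 26 — an affine cipher.
Reversing it on jtgel: j(9)→17·(9−14)≡19=t; t(19)→17·(19−14)≡7=h; g(6)→17·(6−14)≡20=u; e(4)→17·(4−14)≡12=m; l(11)→17·(11−14)≡1=b (all mod 26).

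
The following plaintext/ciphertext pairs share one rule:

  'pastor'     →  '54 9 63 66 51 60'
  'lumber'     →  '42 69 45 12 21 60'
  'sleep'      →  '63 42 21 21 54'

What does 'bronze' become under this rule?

12 60 51 48 84 21

p(#16)→54 and a(#1)→9: differences scale by 3, so n = 3·pos + 6. The formula is n = 3×(alphabet index, a=1) + 6.
Applying it to bronze: b=2→12, r=18→60, o=15→51, n=14→48, z=26→84, e=5→21.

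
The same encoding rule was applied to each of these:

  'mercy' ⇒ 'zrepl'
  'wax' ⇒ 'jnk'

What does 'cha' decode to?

Compare letters: m→z is +13, e→r is +13, r→e is +13 — a constant shift. This is a Caesar cipher with shift 13.
Reversing it on cha: c−13=p, h−13=u, a−13=n.

pun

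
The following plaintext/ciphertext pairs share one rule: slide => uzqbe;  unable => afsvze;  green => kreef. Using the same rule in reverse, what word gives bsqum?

s(18)→u(20) and l(11)→z(25) fit y≡3x+18 (mod 26); the inverse of 3 mod 26 is 9. Treating letters as 0–25, the rule is x ↦ 3x + 18 (mod 26).
Decoding bsqum: b(1)→9·(1−18)≡3=d; s(18)→9·(18−18)≡0=a; q(16)→9·(16−18)≡8=i; u(20)→9·(20−18)≡18=s; m(12)→9·(12−18)≡24=y (all mod 26).

daisy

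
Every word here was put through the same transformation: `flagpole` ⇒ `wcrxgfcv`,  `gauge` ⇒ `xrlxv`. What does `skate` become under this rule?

jbrkv

It's a constant shift of +17 (ROT17).
On skate: s+17=j, k+17=b, a+17=r, t+17=k, e+17=v.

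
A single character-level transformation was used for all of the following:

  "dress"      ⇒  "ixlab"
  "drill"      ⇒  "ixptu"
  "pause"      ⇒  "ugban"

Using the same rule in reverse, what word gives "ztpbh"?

unity

In dress: d→i is +5, r→x is +6, e→l is +7, s→a is +8 — the shift increases by 1 each position. The shift increases by 1 at each position, starting from +5: 5, 6, 7, ….
Reversing it on ztpbh: z−5=u, t−6=n, p−7=i, b−8=t, h−9=y.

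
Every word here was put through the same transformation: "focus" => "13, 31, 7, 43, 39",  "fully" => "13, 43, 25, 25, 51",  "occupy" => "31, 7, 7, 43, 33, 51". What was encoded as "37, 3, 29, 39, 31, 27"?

ransom

f(#6)→13 and o(#15)→31: differences scale by 2, so n = 2·pos + 1. The formula is n = 2×(alphabet index, a=1) + 1.
Decoding 37, 3, 29, 39, 31, 27: 37→(37−1)÷2=18=r, 3→(3−1)÷2=1=a, 29→(29−1)÷2=14=n, 39→(39−1)÷2=19=s, 31→(31−1)÷2=15=o, 27→(27−1)÷2=13=m.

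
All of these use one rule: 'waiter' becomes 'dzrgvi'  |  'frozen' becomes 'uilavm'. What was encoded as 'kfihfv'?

Each pair mirrors across the alphabet (w↔d, a↔z, i↔r): positions sum to 25. This is the alphabet-reversal cipher (Atbash): a becomes z, b becomes y, etc.
Reversing it on kfihfv: k↔p, f↔u, i↔r, h↔s, f↔u, v↔e.

pursue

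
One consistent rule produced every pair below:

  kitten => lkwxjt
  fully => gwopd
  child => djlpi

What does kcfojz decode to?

In kitten: k→l is +1, i→k is +2, t→w is +3, t→x is +4 — the shift increases by 1 each position. Each letter shifts forward by (position + 1), i.e. 1, 2, 3, … — the shift grows by one for each successive letter.
Decoding kcfojz: k−1=j, c−2=a, f−3=c, o−4=k, j−5=e, z−6=t.

jacket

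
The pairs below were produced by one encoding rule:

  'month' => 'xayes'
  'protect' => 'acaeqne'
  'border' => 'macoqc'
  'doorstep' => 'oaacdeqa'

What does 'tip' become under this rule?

eua

The shift depends on letter class: consonant m→x is +11, but vowel o→a is +12. The rule splits by letter class: vowels +12, consonants +11.
Applying it to tip: t(cons)+11=e, i(vowel)+12=u, p(cons)+11=a.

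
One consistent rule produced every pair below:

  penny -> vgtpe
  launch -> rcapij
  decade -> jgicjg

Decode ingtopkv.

Shifts by position in penny: pos 0: p→v (+6), pos 1: e→g (+2), pos 2: n→t (+6), pos 3: n→p (+2) — repeating every 2. The shifts repeat in a cycle of length 2: positions 0,1,… shift by +6, +2, then the pattern repeats.
Reversing it on ingtopkv: i−6=c, n−2=l, g−6=a, t−2=r, o−6=i, p−2=n, k−6=e, v−2=t.

clarinet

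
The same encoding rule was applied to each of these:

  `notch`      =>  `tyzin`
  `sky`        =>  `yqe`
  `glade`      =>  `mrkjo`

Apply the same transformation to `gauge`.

The shift depends on letter class: consonant n→t is +6, but vowel o→y is +10. Two shifts are in play — +10 for a/e/i/o/u, +6 for every other letter.
Applying it to gauge: g(cons)+6=m, a(vowel)+10=k, u(vowel)+10=e, g(cons)+6=m, e(vowel)+10=o.

mkemo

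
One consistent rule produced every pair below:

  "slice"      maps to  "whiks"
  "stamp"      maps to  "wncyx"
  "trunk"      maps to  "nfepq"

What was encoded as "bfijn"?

Each letter's alphabet position (a=0..z=25) is mapped through 17·x+2 mod 26 — an affine cipher.
Decoding bfijn: b(1)→23·(1−2)≡3=d; f(5)→23·(5−2)≡17=r; i(8)→23·(8−2)≡8=i; j(9)→23·(9−2)≡5=f; n(13)→23·(13−2)≡19=t (all mod 26).

drift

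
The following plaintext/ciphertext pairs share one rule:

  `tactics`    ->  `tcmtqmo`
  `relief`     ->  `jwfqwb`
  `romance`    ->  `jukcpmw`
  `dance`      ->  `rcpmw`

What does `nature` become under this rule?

t(19)→t(19) and a(0)→c(2) fit y≡5x+2 (mod 26); the inverse of 5 mod 26 is 21. This is an affine cipher: with a=0,…,z=25, each position x becomes (5x+2) mod 26.
On nature: n(13)→5·13+2≡15=p; a(0)→5·0+2≡2=c; t(19)→5·19+2≡19=t; u(20)→5·20+2≡24=y; r(17)→5·17+2≡9=j; e(4)→5·4+2≡22=w (all mod 26).

pctyjw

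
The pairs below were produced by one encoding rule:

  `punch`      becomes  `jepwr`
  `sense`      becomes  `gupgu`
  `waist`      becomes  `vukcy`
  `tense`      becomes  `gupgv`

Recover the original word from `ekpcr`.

panic

Read the word backwards and shift each letter +2.
Reversing it on ekpcr: shift back: e−2=c, k−2=i, p−2=n, c−2=a, r−2=p → cinap; then reverse → panic.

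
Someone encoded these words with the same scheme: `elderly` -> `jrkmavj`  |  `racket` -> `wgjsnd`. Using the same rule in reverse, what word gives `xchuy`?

swamp

In elderly: e→j is +5, l→r is +6, d→k is +7, e→m is +8 — the shift increases by 1 each position. Letter i (0-indexed) is shifted by i+5, so successive shifts are 5, 6, 7, ….
Decoding xchuy: x−5=s, c−6=w, h−7=a, u−8=m, y−9=p.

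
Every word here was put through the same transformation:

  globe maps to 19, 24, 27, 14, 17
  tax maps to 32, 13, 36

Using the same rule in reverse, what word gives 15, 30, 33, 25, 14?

crumb

The number is (letter's place in the alphabet, a=1) + 12.
Decoding 15, 30, 33, 25, 14: 15→(15−12)÷1=3=c, 30→(30−12)÷1=18=r, 33→(33−12)÷1=21=u, 25→(25−12)÷1=13=m, 14→(14−12)÷1=2=b.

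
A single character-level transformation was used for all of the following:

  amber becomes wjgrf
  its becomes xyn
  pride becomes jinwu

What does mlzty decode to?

Two steps: reverse the string, then apply a Caesar shift of +5.
Undoing it on mlzty: shift back: m−5=h, l−5=g, z−5=u, t−5=o, y−5=t → hguot; then reverse → tough.

tough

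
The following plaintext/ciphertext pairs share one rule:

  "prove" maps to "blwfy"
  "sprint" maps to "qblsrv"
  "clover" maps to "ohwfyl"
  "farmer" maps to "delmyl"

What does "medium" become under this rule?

mytsam

p(15)→b(1) and r(17)→l(11) fit y≡5x+4 (mod 26); the inverse of 5 mod 26 is 21. This is an affine cipher: with a=0,…,z=25, each position x becomes (5x+4) mod 26.
On medium: m(12)→5·12+4≡12=m; e(4)→5·4+4≡24=y; d(3)→5·3+4≡19=t; i(8)→5·8+4≡18=s; u(20)→5·20+4≡0=a; m(12)→5·12+4≡12=m (all mod 26).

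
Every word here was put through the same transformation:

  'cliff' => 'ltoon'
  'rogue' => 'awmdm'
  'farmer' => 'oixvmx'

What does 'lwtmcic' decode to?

The shifts repeat in a cycle of length 3: positions 0,1,… shift by +9, +8, +6, then the pattern repeats.
Reversing it on lwtmcic: l−9=c, w−8=o, t−6=n, m−9=d, c−8=u, i−6=c, c−9=t.

conduct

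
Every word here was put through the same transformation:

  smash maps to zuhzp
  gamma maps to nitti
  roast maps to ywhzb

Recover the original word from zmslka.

It's a Vigenère-style cipher with numeric key [7,8,7]: position i shifts by key[i mod 3].
Undoing it on zmslka: z−7=s, m−8=e, s−7=l, l−7=e, k−8=c, a−7=t.

select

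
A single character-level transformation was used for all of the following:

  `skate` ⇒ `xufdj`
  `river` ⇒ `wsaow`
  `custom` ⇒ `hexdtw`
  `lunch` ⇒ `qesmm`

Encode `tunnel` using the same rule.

yesxjv

Shifts by position in skate: pos 0: s→x (+5), pos 1: k→u (+10), pos 2: a→f (+5), pos 3: t→d (+10) — repeating every 2. It's a Vigenère-style cipher with numeric key [5,10]: position i shifts by key[i mod 2].
For tunnel: t+5=y, u+10=e, n+5=s, n+10=x, e+5=j, l+10=v.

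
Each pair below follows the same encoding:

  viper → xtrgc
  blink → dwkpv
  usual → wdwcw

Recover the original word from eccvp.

crate

Shifts by position in viper: pos 0: v→x (+2), pos 1: i→t (+11), pos 2: p→r (+2), pos 3: e→g (+2), pos 4: r→c (+11) — repeating every 3. The shifts repeat in a cycle of length 3: positions 0,1,… shift by +2, +11, +2, then the pattern repeats.
Undoing it on eccvp: e−2=c, c−11=r, c−2=a, v−2=t, p−11=e.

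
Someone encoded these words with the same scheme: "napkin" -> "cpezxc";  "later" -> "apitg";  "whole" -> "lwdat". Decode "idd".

too

Compare letters: n→c is +15, a→p is +15, p→e is +15 — a constant shift. It's a constant shift of +15 (ROT15).
Decoding idd: i−15=t, d−15=o, d−15=o.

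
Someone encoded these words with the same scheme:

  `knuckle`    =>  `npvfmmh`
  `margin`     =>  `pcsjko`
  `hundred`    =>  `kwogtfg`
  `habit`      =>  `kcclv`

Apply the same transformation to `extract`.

Shifts by position in knuckle: pos 0: k→n (+3), pos 1: n→p (+2), pos 2: u→v (+1), pos 3: c→f (+3), pos 4: k→m (+2), pos 5: l→m (+1) — repeating every 3. The shifts repeat in a cycle of length 3: positions 0,1,… shift by +3, +2, +1, then the pattern repeats.
Applying it to extract: e+3=h, x+2=z, t+1=u, r+3=u, a+2=c, c+1=d, t+3=w.

hzuucdw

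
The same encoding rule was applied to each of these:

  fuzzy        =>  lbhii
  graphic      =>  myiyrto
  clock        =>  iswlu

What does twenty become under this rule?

zdmwdj

In fuzzy: f→l is +6, u→b is +7, z→h is +8, z→i is +9 — the shift increases by 1 each position. Each letter shifts forward by (position + 6), i.e. 6, 7, 8, … — the shift grows by one for each successive letter.
Applying it to twenty: t+6=z, w+7=d, e+8=m, n+9=w, t+10=d, y+11=j.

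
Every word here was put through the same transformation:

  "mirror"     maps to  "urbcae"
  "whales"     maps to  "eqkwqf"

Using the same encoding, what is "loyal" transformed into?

txilx

In mirror: m→u is +8, i→r is +9, r→b is +10, r→c is +11 — the shift increases by 1 each position. The shift increases by 1 at each position, starting from +8: 8, 9, 10, ….
For loyal: l+8=t, o+9=x, y+10=i, a+11=l, l+12=x.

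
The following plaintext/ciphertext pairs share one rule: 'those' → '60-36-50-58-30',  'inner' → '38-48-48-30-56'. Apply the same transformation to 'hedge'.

36-30-28-34-30

t(#20)→60 and h(#8)→36: differences scale by 2, so n = 2·pos + 20. Each letter becomes 2×(its alphabet position, a=1..z=26) + 20.
Applying it to hedge: h=8→36, e=5→30, d=4→28, g=7→34, e=5→30.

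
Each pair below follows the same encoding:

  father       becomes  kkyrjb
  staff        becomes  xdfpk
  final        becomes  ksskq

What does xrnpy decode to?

Shifts by position in father: pos 0: f→k (+5), pos 1: a→k (+10), pos 2: t→y (+5), pos 3: h→r (+10) — repeating every 2. The shifts repeat in a cycle of length 2: positions 0,1,… shift by +5, +10, then the pattern repeats.
Undoing it on xrnpy: x−5=s, r−10=h, n−5=i, p−10=f, y−5=t.

shift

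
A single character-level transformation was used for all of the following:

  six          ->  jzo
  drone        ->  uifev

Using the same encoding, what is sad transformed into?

Each letter is shifted forward by 17 in the alphabet (a Caesar shift of +17).
For sad: s+17=j, a+17=r, d+17=u.

jru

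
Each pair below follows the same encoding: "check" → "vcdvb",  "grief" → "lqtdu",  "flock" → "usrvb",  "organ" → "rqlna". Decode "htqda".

siren

c(2)→v(21) and h(7)→c(2) fit y≡17x+13 (mod 26); the inverse of 17 mod 26 is 23. Each letter's alphabet position (a=0..z=25) is mapped through 17·x+13 mod 26 — an affine cipher.
Decoding htqda: h(7)→23·(7−13)≡18=s; t(19)→23·(19−13)≡8=i; q(16)→23·(16−13)≡17=r; d(3)→23·(3−13)≡4=e; a(0)→23·(0−13)≡13=n (all mod 26).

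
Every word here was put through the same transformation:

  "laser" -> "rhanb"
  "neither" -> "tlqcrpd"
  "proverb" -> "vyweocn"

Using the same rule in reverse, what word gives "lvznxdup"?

forensic

In laser: l→r is +6, a→h is +7, s→a is +8, e→n is +9 — the shift increases by 1 each position. The shift increases by 1 at each position, starting from +6: 6, 7, 8, ….
Decoding lvznxdup: l−6=f, v−7=o, z−8=r, n−9=e, x−10=n, d−11=s, u−12=i, p−13=c.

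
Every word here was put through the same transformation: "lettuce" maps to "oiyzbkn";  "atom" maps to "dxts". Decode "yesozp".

In lettuce: l→o is +3, e→i is +4, t→y is +5, t→z is +6 — the shift increases by 1 each position. The shift increases by 1 at each position, starting from +3: 3, 4, 5, ….
Reversing it on yesozp: y−3=v, e−4=a, s−5=n, o−6=i, z−7=s, p−8=h.

vanish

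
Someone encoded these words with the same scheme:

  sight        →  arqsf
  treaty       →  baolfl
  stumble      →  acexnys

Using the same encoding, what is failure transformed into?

njswges

In sight: s→a is +8, i→r is +9, g→q is +10, h→s is +11 — the shift increases by 1 each position. The shift increases by 1 at each position, starting from +8: 8, 9, 10, ….
Applying it to failure: f+8=n, a+9=j, i+10=s, l+11=w, u+12=g, r+13=e, e+14=s.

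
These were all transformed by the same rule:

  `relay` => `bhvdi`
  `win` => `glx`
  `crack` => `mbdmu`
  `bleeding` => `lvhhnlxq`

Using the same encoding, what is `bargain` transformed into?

ldbqdlx

Vowels shift forward by 3 and consonants shift forward by 10.
For bargain: b(cons)+10=l, a(vowel)+3=d, r(cons)+10=b, g(cons)+10=q, a(vowel)+3=d, i(vowel)+3=l, n(cons)+10=x.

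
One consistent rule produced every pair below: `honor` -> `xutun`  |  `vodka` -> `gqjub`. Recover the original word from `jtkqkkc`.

weekend

The output letters match the input read backwards, each shifted +6: honor reversed is ronoh. The word is reversed, then every letter is shifted forward by 6.
Undoing it on jtkqkkc: shift back: j−6=d, t−6=n, k−6=e, q−6=k, k−6=e, k−6=e, c−6=w → dnekeew; then reverse → weekend.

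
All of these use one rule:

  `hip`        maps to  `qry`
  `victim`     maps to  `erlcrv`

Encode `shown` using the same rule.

bqxfw

Compare letters: h→q is +9, i→r is +9, p→y is +9 — a constant shift. It's a constant shift of +9 (ROT9).
On shown: s+9=b, h+9=q, o+9=x, w+9=f, n+9=w.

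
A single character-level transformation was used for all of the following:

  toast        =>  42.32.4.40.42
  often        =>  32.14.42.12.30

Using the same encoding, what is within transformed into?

t(#20)→42 and o(#15)→32: differences scale by 2, so n = 2·pos + 2. With a=1..z=26, the number is 2·pos + 2.
Applying it to within: w=23→48, i=9→20, t=20→42, h=8→18, i=9→20, n=14→30.

48.20.42.18.20.30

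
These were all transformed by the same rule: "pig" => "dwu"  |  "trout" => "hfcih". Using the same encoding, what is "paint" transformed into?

dowbh

Compare letters: p→d is +14, i→w is +14, g→u is +14 — a constant shift. Every letter moves 14 places later in the alphabet, wrapping around z→a.
Applying it to paint: p+14=d, a+14=o, i+14=w, n+14=b, t+14=h.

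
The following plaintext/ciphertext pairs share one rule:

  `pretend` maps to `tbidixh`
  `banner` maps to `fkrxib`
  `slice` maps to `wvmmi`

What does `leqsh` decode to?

humid

Shifts by position in pretend: pos 0: p→t (+4), pos 1: r→b (+10), pos 2: e→i (+4), pos 3: t→d (+10) — repeating every 2. It's a Vigenère-style cipher with numeric key [4,10]: position i shifts by key[i mod 2].
Undoing it on leqsh: l−4=h, e−10=u, q−4=m, s−10=i, h−4=d.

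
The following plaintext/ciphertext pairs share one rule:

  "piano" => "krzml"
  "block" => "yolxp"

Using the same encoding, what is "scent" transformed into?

hxvmg

This is the alphabet-reversal cipher (Atbash): a becomes z, b becomes y, etc.
Applying it to scent: s↔h, c↔x, e↔v, n↔m, t↔g.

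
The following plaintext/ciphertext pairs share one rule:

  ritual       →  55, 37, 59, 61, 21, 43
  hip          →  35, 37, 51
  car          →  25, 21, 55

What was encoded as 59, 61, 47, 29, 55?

r(#18)→55 and i(#9)→37: differences scale by 2, so n = 2·pos + 19. Each letter becomes 2×(its alphabet position, a=1..z=26) + 19.
Decoding 59, 61, 47, 29, 55: 59→(59−19)÷2=20=t, 61→(61−19)÷2=21=u, 47→(47−19)÷2=14=n, 29→(29−19)÷2=5=e, 55→(55−19)÷2=18=r.

tuner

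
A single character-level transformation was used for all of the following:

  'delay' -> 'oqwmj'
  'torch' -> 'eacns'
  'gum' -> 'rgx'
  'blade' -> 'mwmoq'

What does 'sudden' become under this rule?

The rule splits by letter class: vowels +12, consonants +11.
On sudden: s(cons)+11=d, u(vowel)+12=g, d(cons)+11=o, d(cons)+11=o, e(vowel)+12=q, n(cons)+11=y.

dgooqy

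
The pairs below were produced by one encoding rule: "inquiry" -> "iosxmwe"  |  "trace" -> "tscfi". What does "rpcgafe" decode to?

roadway

In inquiry: i→i is +0, n→o is +1, q→s is +2, u→x is +3 — the shift increases by 1 each position. The shift increases by 1 at each position, starting from +0: 0, 1, 2, ….
Decoding rpcgafe: r−0=r, p−1=o, c−2=a, g−3=d, a−4=w, f−5=a, e−6=y.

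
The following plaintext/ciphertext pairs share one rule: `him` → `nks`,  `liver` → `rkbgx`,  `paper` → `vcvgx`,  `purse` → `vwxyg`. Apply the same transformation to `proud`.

vxqwj

The shift depends on letter class: consonant h→n is +6, but vowel i→k is +2. The rule splits by letter class: vowels +2, consonants +6.
For proud: p(cons)+6=v, r(cons)+6=x, o(vowel)+2=q, u(vowel)+2=w, d(cons)+6=j.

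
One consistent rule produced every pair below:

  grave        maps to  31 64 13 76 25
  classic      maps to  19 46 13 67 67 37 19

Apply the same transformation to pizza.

58 37 88 88 13

g(#7)→31 and r(#18)→64: differences scale by 3, so n = 3·pos + 10. The formula is n = 3×(alphabet index, a=1) + 10.
For pizza: p=16→58, i=9→37, z=26→88, z=26→88, a=1→13.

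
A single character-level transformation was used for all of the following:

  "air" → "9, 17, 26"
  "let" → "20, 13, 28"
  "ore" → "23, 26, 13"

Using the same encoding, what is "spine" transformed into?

a is letter #1 and maps to 9: an offset of 8. Each letter is replaced by its alphabet position (a=1..z=26) + 8.
On spine: s=19→27, p=16→24, i=9→17, n=14→22, e=5→13.

27, 24, 17, 22, 13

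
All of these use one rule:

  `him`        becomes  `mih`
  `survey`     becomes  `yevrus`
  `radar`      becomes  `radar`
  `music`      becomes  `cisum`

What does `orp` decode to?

The output letters match the input read backwards: him reversed is mih. It's just the letters in reverse order.
Undoing it on orp: then reverse → pro.

pro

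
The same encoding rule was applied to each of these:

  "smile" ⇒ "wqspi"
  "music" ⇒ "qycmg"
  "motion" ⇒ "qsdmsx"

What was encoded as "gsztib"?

Shifts by position in smile: pos 0: s→w (+4), pos 1: m→q (+4), pos 2: i→s (+10), pos 3: l→p (+4), pos 4: e→i (+4) — repeating every 3. A repeating key of period 3 is used — shifts +4, +4, +10 over and over.
Reversing it on gsztib: g−4=c, s−4=o, z−10=p, t−4=p, i−4=e, b−10=r.

copper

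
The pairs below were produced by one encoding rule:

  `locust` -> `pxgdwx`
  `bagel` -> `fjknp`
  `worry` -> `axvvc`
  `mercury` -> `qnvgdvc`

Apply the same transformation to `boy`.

fxc

The shift depends on letter class: consonant l→p is +4, but vowel o→x is +9. The rule splits by letter class: vowels +9, consonants +4.
Applying it to boy: b(cons)+4=f, o(vowel)+9=x, y(cons)+4=c.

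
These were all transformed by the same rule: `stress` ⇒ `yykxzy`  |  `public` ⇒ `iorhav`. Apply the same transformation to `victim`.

soziob

The output letters match the input read backwards, each shifted +6: stress reversed is sserts. Read the word backwards and shift each letter +6.
On victim: reverse → mitciv; then shift: m+6=s, i+6=o, t+6=z, c+6=i, i+6=o, v+6=b.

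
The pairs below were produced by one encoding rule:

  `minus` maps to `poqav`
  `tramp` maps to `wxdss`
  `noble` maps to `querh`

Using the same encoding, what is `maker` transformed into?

It's a Vigenère-style cipher with numeric key [3,6]: position i shifts by key[i mod 2].
On maker: m+3=p, a+6=g, k+3=n, e+6=k, r+3=u.

pgnku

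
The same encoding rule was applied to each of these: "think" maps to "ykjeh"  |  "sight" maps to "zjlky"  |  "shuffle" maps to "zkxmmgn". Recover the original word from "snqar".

This is an affine cipher: with a=0,…,z=25, each position x becomes (25x+17) mod 26.
Reversing it on snqar: s(18)→25·(18−17)≡25=z; n(13)→25·(13−17)≡4=e; q(16)→25·(16−17)≡1=b; a(0)→25·(0−17)≡17=r; r(17)→25·(17−17)≡0=a (all mod 26).

zebra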